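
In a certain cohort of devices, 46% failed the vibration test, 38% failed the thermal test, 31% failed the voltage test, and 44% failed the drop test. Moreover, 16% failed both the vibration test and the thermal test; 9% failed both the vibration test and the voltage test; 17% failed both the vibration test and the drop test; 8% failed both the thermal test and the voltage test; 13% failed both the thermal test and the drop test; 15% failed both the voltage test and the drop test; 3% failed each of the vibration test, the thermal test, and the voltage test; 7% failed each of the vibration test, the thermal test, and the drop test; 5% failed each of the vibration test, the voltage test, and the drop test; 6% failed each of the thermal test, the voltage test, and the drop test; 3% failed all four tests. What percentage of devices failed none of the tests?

1%

P(union) = 46 + 38 + 31 + 44 − 16 − 9 − 17 − 8 − 13 − 15 + 3 + 7 + 5 + 6 − 3 = 99%
P(none) = 100% − 99% = 1%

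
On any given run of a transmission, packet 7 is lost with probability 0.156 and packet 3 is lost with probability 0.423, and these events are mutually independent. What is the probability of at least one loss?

0.513012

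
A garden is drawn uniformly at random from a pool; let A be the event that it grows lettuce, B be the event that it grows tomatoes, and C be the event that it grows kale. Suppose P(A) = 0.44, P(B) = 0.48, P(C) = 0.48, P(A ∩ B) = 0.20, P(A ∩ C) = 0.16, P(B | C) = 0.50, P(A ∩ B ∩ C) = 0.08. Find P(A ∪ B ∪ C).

0.88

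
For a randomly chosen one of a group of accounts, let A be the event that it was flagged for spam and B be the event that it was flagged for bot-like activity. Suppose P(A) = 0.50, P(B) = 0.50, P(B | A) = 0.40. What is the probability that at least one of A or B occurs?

0.80

P(A ∩ B) = P(A)·P(B|A) = 0.50 × 0.40 = 0.20
P(A ∪ B) = 0.50 + 0.50 − 0.20 = 0.80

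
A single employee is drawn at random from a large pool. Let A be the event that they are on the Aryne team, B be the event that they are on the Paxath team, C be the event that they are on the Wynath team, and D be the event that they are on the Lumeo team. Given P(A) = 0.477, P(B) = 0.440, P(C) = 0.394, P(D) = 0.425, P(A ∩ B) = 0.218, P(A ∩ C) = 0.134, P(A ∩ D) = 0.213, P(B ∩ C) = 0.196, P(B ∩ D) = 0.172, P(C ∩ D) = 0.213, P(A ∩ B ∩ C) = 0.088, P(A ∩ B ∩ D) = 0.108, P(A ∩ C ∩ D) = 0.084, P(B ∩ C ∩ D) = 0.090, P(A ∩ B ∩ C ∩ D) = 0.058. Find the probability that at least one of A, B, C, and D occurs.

By inclusion-exclusion,
P(A ∪ B ∪ C ∪ D) = 0.477 + 0.440 + 0.394 + 0.425 − 0.218 − 0.134 − 0.213 − 0.196 − 0.172 − 0.213 + 0.088 + 0.108 + 0.084 + 0.090 − 0.058 = 0.902

0.902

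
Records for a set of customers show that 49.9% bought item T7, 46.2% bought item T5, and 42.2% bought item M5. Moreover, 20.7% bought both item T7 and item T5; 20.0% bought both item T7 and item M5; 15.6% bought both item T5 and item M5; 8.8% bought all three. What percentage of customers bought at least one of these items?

90.8%

By inclusion–exclusion:
P(≥1) = 49.9 + 46.2 + 42.2 − 20.7 − 20.0 − 15.6 + 8.8 = 90.8%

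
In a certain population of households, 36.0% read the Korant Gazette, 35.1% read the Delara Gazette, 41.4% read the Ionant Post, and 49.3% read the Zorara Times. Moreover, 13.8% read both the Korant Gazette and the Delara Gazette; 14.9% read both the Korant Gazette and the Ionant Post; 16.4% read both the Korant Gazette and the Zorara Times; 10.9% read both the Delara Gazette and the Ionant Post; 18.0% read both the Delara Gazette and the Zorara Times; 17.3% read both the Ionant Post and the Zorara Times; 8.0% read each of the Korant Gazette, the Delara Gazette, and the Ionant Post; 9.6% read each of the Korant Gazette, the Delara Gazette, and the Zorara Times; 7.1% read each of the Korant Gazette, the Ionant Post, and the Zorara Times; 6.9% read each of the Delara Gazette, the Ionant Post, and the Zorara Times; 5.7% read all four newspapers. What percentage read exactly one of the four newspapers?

51.2%

Using the inclusion–exclusion count for exactly one event:
P(exactly one) = 36.0 + 35.1 + 41.4 + 49.3 − 2·13.8 − 2·14.9 − 2·16.4 − 2·10.9 − 2·18.0 − 2·17.3 + 3·8.0 + 3·9.6 + 3·7.1 + 3·6.9 − 4·5.7 = 51.2%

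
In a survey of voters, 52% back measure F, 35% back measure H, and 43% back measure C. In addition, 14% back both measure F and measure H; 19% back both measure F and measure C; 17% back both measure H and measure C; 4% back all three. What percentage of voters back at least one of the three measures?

84%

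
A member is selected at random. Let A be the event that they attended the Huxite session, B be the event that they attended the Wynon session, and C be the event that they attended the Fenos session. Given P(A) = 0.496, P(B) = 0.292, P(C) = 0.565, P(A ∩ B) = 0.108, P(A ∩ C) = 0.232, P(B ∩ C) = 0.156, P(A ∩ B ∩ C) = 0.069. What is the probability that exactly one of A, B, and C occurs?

P(exactly one) = 0.496 + 0.292 + 0.565 − 2·0.108 − 2·0.232 − 2·0.156 + 3·0.069 = 0.568

0.568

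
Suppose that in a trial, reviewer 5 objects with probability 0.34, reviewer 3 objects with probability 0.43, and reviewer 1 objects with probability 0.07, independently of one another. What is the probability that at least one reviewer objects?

0.650134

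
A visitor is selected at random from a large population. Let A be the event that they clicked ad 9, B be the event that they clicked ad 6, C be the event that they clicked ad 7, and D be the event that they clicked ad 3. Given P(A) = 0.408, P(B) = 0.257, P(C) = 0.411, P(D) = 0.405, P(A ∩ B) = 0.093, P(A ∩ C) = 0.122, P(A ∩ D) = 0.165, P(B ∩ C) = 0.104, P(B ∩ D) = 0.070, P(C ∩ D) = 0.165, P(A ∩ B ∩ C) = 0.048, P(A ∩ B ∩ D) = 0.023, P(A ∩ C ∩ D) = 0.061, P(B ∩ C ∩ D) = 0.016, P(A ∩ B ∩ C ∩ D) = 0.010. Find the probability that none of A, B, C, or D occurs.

By inclusion-exclusion,
P(A ∪ B ∪ C ∪ D) = 0.408 + 0.257 + 0.411 + 0.405 − 0.093 − 0.122 − 0.165 − 0.104 − 0.070 − 0.165 + 0.048 + 0.023 + 0.061 + 0.016 − 0.010 = 0.900
P(none) = 1 − 0.900 = 0.100

0.100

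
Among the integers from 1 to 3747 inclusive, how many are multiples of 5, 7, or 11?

1410

⌊3747/5⌋ + ⌊3747/7⌋ + ⌊3747/11⌋ − ⌊3747/35⌋ − ⌊3747/55⌋ − ⌊3747/77⌋ + ⌊3747/385⌋ = 749 + 535 + 340 − 107 − 68 − 48 + 9 = 1410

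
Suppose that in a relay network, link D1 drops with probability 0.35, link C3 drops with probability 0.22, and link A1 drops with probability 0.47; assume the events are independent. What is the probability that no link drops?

0.26871

P(none) = (1 − 0.35) × (1 − 0.22) × (1 − 0.47) = 0.65 × 0.78 × 0.53 = 0.26871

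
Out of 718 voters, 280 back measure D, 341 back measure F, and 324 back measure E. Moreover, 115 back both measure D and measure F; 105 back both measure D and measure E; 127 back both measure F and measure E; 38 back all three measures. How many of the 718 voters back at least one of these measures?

636

By inclusion–exclusion:
|union| = 280 + 341 + 324 − 115 − 105 − 127 + 38 = 636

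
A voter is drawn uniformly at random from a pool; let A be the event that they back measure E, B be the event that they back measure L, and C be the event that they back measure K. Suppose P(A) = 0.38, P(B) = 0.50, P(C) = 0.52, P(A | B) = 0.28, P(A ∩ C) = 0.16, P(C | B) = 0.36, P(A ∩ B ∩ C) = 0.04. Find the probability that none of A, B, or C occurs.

P(A ∩ B) = P(B)·P(A|B) = 0.50 × 0.28 = 0.14
P(B ∩ C) = P(B)·P(C|B) = 0.50 × 0.36 = 0.18
Apply inclusion-exclusion:
P(A ∪ B ∪ C) = 0.38 + 0.50 + 0.52 − 0.14 − 0.16 − 0.18 + 0.04 = 0.96
P(none) = 1 − 0.96 = 0.04

0.04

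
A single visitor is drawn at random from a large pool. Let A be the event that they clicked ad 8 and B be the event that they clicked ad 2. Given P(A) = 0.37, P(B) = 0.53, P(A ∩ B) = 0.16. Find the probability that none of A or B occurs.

0.26

Inclusion–exclusion gives
P(A ∪ B) = 0.37 + 0.53 − 0.16 = 0.74
P(none) = 1 − 0.74 = 0.26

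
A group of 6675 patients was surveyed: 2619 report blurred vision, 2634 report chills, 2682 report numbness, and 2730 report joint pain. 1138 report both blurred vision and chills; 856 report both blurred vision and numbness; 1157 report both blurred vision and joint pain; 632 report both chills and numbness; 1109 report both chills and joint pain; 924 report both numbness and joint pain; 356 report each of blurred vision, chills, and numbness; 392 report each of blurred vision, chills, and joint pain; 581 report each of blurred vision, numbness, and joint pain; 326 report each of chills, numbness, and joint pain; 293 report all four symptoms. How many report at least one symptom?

Using inclusion–exclusion:
|union| = 2619 + 2634 + 2682 + 2730 − 1138 − 856 − 1157 − 632 − 1109 − 924 + 356 + 392 + 581 + 326 − 293 = 6211

6211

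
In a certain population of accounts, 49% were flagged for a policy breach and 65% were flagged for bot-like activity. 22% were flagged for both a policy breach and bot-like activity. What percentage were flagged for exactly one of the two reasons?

70%

By inclusion–exclusion (exactly-one form):
P(exactly one) = 49 + 65 − 2·22 = 70%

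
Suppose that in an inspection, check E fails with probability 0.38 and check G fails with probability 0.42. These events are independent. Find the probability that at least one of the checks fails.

Independence gives P(none) = ∏(1 − pᵢ).
P(none) = (1 − 0.38) × (1 − 0.42) = 0.62 × 0.58 = 0.3596
P(at least one) = 1 − 0.3596 = 0.6404

0.6404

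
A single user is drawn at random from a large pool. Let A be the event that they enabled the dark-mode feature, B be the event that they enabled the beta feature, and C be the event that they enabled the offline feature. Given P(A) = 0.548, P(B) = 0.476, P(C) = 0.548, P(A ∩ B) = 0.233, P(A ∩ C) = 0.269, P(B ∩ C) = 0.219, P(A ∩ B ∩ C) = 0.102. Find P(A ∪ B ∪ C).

0.953

P(A ∪ B ∪ C) = 0.548 + 0.476 + 0.548 − 0.233 − 0.269 − 0.219 + 0.102 = 0.953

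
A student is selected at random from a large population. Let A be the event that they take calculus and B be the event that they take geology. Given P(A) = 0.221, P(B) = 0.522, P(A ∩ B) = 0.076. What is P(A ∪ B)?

0.667

P(A ∪ B) = 0.221 + 0.522 − 0.076 = 0.667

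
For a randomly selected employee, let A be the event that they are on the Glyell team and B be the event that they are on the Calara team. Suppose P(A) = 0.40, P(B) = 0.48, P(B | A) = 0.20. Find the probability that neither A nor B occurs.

0.20

P(A ∩ B) = P(A)·P(B|A) = 0.40 × 0.20 = 0.08
P(A ∪ B) = 0.40 + 0.48 − 0.08 = 0.80
P(none) = 1 − 0.80 = 0.20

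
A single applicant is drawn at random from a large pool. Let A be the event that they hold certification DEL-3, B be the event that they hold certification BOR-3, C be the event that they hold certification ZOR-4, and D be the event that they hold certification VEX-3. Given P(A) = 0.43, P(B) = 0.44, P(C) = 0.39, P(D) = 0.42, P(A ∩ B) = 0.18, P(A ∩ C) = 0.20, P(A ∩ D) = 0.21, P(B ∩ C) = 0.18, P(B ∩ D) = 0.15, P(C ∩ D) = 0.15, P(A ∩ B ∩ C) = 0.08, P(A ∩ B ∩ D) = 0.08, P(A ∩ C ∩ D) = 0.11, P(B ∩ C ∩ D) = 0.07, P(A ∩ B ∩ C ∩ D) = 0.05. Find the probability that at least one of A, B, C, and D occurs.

0.90

P(A ∪ B ∪ C ∪ D) = 0.43 + 0.44 + 0.39 + 0.42 − 0.18 − 0.20 − 0.21 − 0.18 − 0.15 − 0.15 + 0.08 + 0.08 + 0.11 + 0.07 − 0.05 = 0.90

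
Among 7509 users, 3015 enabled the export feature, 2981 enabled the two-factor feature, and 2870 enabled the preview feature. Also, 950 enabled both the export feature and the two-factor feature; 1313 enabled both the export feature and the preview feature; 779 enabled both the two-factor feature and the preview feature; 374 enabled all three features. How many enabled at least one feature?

6198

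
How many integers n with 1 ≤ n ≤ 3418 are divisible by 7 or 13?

713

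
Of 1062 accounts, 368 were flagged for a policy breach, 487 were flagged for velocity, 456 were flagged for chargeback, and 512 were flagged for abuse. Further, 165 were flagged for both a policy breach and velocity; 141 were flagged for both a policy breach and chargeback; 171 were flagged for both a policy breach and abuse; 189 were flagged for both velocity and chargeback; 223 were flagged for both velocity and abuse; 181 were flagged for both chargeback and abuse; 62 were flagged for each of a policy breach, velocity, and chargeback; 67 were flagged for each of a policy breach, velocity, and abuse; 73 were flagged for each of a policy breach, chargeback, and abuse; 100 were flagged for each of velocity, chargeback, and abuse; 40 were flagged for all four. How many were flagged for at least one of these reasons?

By inclusion-exclusion,
|union| = 368 + 487 + 456 + 512 − 165 − 141 − 171 − 189 − 223 − 181 + 62 + 67 + 73 + 100 − 40 = 1015

1015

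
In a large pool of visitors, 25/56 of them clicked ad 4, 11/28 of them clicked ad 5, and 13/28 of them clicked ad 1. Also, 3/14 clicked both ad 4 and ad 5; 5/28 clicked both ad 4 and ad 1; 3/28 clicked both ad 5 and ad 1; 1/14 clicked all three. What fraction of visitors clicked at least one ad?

7/8

Inclusion–exclusion gives
P(at least one) = 25/56 + 11/28 + 13/28 − 3/14 − 5/28 − 3/28 + 1/14 = 7/8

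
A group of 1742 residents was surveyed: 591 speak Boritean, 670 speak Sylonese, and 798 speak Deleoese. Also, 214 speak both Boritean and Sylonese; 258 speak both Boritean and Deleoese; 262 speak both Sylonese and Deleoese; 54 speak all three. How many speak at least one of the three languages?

By inclusion-exclusion,
|union| = 591 + 670 + 798 − 214 − 258 − 262 + 54 = 1379

1379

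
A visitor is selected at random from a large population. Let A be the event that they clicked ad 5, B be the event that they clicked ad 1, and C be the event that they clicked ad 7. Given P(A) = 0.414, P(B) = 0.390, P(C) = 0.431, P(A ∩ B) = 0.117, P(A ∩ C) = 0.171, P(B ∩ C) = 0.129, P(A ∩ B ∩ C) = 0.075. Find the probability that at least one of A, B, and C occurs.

Inclusion–exclusion gives
P(A ∪ B ∪ C) = 0.414 + 0.390 + 0.431 − 0.117 − 0.171 − 0.129 + 0.075 = 0.893

0.893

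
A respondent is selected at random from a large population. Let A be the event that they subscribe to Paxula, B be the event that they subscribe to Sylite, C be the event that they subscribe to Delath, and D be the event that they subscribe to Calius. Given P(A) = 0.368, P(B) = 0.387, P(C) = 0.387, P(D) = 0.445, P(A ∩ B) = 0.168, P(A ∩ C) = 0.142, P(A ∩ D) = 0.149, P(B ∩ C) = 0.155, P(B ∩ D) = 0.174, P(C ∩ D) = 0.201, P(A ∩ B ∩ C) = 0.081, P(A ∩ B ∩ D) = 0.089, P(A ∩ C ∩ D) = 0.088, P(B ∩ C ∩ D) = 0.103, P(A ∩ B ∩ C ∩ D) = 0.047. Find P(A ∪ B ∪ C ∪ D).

Apply inclusion-exclusion:
P(A ∪ B ∪ C ∪ D) = 0.368 + 0.387 + 0.387 + 0.445 − 0.168 − 0.142 − 0.149 − 0.155 − 0.174 − 0.201 + 0.081 + 0.089 + 0.088 + 0.103 − 0.047 = 0.912

0.912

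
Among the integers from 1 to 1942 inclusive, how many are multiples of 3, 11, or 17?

Inclusion–exclusion gives
647 + 176 + 114 − 58 − 38 − 10 + 3 = 834

834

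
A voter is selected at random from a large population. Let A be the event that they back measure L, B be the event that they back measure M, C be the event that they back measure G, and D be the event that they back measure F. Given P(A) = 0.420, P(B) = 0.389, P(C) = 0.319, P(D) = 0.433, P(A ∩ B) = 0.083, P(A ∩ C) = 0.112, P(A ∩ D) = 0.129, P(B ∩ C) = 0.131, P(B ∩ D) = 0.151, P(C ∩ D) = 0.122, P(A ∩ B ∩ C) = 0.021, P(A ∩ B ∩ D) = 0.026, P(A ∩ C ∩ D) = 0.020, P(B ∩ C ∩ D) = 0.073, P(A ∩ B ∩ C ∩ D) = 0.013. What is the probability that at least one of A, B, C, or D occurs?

0.960

Inclusion–exclusion gives
P(A ∪ B ∪ C ∪ D) = 0.420 + 0.389 + 0.319 + 0.433 − 0.083 − 0.112 − 0.129 − 0.131 − 0.151 − 0.122 + 0.021 + 0.026 + 0.020 + 0.073 − 0.013 = 0.960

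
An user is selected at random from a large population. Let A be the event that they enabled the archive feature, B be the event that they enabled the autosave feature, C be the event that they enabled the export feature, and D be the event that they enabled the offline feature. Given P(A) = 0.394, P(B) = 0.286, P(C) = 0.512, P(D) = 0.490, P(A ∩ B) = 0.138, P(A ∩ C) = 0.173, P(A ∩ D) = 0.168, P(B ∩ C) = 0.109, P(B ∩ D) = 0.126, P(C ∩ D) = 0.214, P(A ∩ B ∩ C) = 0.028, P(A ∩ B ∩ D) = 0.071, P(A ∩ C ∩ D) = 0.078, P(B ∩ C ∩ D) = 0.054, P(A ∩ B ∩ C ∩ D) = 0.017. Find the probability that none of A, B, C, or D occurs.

Inclusion–exclusion gives
P(A ∪ B ∪ C ∪ D) = 0.394 + 0.286 + 0.512 + 0.490 − 0.138 − 0.173 − 0.168 − 0.109 − 0.126 − 0.214 + 0.028 + 0.071 + 0.078 + 0.054 − 0.017 = 0.968
P(none) = 1 − 0.968 = 0.032

0.032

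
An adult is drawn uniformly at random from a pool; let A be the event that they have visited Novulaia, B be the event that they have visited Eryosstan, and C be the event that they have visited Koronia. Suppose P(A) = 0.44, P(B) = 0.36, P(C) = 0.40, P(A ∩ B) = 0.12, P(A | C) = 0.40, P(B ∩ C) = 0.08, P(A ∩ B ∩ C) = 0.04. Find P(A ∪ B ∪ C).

P(A ∩ C) = P(C)·P(A|C) = 0.40 × 0.40 = 0.16
By inclusion-exclusion,
P(A ∪ B ∪ C) = 0.44 + 0.36 + 0.40 − 0.12 − 0.16 − 0.08 + 0.04 = 0.88

0.88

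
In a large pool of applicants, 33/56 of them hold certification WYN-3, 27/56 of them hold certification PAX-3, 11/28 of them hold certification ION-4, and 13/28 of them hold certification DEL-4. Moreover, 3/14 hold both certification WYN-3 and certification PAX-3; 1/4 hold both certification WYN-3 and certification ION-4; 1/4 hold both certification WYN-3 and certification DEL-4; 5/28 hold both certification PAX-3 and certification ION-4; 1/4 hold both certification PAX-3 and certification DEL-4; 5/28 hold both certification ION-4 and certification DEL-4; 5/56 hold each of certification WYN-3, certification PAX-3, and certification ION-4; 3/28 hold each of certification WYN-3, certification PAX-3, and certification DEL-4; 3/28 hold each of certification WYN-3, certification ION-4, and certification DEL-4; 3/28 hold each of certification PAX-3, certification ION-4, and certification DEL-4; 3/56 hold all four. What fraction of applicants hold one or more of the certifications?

27/28

By inclusion-exclusion,
P(at least one) = 33/56 + 27/56 + 11/28 + 13/28 − 3/14 − 1/4 − 1/4 − 5/28 − 1/4 − 5/28 + 5/56 + 3/28 + 3/28 + 3/28 − 3/56 = 27/28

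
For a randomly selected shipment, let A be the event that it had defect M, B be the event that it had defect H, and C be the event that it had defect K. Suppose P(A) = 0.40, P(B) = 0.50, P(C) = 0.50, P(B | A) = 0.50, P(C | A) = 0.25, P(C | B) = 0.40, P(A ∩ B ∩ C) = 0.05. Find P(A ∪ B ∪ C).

P(A ∩ B) = P(A)·P(B|A) = 0.40 × 0.50 = 0.20
P(A ∩ C) = P(A)·P(C|A) = 0.40 × 0.25 = 0.10
P(B ∩ C) = P(B)·P(C|B) = 0.50 × 0.40 = 0.20
Inclusion–exclusion gives
P(A ∪ B ∪ C) = 0.40 + 0.50 + 0.50 − 0.20 − 0.10 − 0.20 + 0.05 = 0.95

0.95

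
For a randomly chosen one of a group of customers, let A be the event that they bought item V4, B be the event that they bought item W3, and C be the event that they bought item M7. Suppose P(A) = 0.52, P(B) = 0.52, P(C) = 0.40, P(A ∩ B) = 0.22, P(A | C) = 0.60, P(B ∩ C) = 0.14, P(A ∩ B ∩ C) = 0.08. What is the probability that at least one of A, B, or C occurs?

P(A ∩ C) = P(C)·P(A|C) = 0.40 × 0.60 = 0.24
P(A ∪ B ∪ C) = 0.52 + 0.52 + 0.40 − 0.22 − 0.24 − 0.14 + 0.08 = 0.92

0.92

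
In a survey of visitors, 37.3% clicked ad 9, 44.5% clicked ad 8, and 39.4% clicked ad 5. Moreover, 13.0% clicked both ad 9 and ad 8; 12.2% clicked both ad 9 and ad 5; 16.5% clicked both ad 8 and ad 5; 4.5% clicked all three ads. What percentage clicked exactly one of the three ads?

Using the inclusion–exclusion count for exactly one event:
P(exactly one) = 37.3 + 44.5 + 39.4 − 2·13.0 − 2·12.2 − 2·16.5 + 3·4.5 = 51.3%

51.3%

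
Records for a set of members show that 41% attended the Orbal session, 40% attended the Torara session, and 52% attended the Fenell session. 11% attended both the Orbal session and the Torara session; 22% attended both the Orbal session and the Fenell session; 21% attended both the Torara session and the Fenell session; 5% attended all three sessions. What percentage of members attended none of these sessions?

P(≥1) = 41 + 40 + 52 − 11 − 22 − 21 + 5 = 84%
P(none) = 100% − 84% = 16%

16%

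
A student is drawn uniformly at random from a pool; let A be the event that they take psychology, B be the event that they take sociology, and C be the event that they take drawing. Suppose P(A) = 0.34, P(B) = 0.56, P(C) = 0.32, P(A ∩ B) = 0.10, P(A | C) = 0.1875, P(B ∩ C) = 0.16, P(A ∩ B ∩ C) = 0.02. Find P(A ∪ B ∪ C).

0.92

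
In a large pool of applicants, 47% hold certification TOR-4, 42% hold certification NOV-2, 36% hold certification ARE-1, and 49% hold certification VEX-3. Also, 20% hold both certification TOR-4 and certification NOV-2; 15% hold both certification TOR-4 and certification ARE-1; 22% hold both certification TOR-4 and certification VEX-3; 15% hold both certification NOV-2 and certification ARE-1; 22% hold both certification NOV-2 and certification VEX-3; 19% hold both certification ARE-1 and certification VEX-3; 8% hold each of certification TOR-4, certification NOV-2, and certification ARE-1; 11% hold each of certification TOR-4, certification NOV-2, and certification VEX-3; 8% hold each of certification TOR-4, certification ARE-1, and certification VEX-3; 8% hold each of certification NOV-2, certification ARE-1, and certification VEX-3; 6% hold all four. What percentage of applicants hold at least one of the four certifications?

By inclusion–exclusion:
P(union) = 47 + 42 + 36 + 49 − 20 − 15 − 22 − 15 − 22 − 19 + 8 + 11 + 8 + 8 − 6 = 90%

90%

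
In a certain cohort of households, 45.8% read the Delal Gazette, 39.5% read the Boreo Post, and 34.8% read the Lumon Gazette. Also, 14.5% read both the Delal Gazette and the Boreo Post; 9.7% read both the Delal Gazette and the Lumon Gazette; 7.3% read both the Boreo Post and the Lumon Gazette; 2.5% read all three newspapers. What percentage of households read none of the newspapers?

Apply inclusion-exclusion:
P(≥1) = 45.8 + 39.5 + 34.8 − 14.5 − 9.7 − 7.3 + 2.5 = 91.1%
P(none) = 100% − 91.1% = 8.9%

8.9%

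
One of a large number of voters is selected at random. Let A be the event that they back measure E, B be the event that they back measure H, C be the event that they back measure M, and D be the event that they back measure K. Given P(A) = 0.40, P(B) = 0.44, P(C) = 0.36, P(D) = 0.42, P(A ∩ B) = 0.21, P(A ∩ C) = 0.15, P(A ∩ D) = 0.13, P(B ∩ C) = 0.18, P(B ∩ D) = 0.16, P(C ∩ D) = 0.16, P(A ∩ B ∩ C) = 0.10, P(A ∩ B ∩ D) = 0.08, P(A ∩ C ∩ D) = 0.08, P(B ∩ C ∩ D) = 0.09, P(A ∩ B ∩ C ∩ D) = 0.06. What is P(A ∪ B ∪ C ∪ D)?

0.92

Apply inclusion-exclusion:
P(A ∪ B ∪ C ∪ D) = 0.40 + 0.44 + 0.36 + 0.42 − 0.21 − 0.15 − 0.13 − 0.18 − 0.16 − 0.16 + 0.10 + 0.08 + 0.08 + 0.09 − 0.06 = 0.92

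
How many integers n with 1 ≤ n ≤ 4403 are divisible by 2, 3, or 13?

3048

Inclusion–exclusion gives
⌊4403/2⌋ + ⌊4403/3⌋ + ⌊4403/13⌋ − ⌊4403/6⌋ − ⌊4403/26⌋ − ⌊4403/39⌋ + ⌊4403/78⌋ = 2201 + 1467 + 338 − 733 − 169 − 112 + 56 = 3048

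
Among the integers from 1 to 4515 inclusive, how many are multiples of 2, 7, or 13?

2729

By inclusion-exclusion,
2257 + 645 + 347 − 322 − 173 − 49 + 24 = 2729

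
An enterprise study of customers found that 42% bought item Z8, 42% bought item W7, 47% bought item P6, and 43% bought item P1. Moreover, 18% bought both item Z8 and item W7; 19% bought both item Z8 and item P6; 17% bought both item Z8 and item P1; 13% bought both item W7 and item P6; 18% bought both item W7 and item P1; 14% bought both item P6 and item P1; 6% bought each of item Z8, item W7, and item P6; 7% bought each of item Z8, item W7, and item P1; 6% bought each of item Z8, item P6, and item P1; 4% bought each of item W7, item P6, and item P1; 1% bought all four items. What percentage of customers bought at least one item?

97%

P(at least one) = 42 + 42 + 47 + 43 − 18 − 19 − 17 − 13 − 18 − 14 + 6 + 7 + 6 + 4 − 1 = 97%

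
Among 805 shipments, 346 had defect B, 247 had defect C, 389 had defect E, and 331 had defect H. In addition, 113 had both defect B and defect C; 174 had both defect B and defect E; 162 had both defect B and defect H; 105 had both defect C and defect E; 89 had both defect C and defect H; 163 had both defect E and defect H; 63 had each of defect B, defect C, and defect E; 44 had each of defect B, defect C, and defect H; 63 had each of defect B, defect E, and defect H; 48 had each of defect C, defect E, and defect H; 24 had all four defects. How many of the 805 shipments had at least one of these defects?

N(≥1) = 346 + 247 + 389 + 331 − 113 − 174 − 162 − 105 − 89 − 163 + 63 + 44 + 63 + 48 − 24 = 701

701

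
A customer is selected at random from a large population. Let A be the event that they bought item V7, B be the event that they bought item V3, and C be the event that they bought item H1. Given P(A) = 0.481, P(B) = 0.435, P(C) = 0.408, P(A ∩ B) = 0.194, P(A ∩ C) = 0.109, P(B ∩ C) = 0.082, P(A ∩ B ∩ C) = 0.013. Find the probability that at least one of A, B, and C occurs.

P(A ∪ B ∪ C) = 0.481 + 0.435 + 0.408 − 0.194 − 0.109 − 0.082 + 0.013 = 0.952

0.952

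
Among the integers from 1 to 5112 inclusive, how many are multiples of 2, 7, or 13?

3090

floor(5112/2) + floor(5112/7) + floor(5112/13) − floor(5112/14) − floor(5112/26) − floor(5112/91) + floor(5112/182) = 2556 + 730 + 393 − 365 − 196 − 56 + 28 = 3090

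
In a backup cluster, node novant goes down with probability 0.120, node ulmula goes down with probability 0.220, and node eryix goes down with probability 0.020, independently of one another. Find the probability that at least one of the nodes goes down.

P(none) = (1 − 0.120) × (1 − 0.220) × (1 − 0.020) = 0.880 × 0.780 × 0.980 = 0.672672
P(at least one) = 1 − 0.672672 = 0.327328

0.327328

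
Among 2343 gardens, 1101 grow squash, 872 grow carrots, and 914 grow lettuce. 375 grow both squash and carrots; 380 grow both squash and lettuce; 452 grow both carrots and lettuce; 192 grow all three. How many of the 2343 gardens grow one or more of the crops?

By inclusion-exclusion,
|at least one| = 1101 + 872 + 914 − 375 − 380 − 452 + 192 = 1872

1872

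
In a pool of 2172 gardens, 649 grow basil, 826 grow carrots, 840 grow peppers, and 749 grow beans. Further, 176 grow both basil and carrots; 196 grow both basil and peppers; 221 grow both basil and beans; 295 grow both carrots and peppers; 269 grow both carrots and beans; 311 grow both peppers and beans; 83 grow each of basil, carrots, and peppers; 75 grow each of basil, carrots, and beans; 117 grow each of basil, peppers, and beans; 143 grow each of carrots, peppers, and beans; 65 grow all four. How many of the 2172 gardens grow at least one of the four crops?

1949

By inclusion-exclusion,
N(≥1) = 649 + 826 + 840 + 749 − 176 − 196 − 221 − 295 − 269 − 311 + 83 + 75 + 117 + 143 − 65 = 1949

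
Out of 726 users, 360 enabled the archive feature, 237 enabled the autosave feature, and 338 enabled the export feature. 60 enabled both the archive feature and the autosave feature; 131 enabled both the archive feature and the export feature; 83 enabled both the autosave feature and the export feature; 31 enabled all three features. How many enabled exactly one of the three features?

480

Using the inclusion–exclusion count for exactly one event:
N(exactly one) = 360 + 237 + 338 − 2·60 − 2·131 − 2·83 + 3·31 = 480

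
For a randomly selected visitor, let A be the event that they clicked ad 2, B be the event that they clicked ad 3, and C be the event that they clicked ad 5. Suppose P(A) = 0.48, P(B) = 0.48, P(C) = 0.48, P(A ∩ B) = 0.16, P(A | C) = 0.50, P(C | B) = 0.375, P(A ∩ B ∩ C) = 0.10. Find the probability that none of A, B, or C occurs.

P(A ∩ C) = P(C)·P(A|C) = 0.48 × 0.50 = 0.24
P(B ∩ C) = P(B)·P(C|B) = 0.48 × 0.375 = 0.18
P(A ∪ B ∪ C) = 0.48 + 0.48 + 0.48 − 0.16 − 0.24 − 0.18 + 0.10 = 0.96
P(none) = 1 − 0.96 = 0.04

0.04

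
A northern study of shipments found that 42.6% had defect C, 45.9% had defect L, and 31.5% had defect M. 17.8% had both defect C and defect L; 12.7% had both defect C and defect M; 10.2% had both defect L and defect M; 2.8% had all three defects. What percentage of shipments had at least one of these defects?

Inclusion–exclusion gives
P(union) = 42.6 + 45.9 + 31.5 − 17.8 − 12.7 − 10.2 + 2.8 = 82.1%

82.1%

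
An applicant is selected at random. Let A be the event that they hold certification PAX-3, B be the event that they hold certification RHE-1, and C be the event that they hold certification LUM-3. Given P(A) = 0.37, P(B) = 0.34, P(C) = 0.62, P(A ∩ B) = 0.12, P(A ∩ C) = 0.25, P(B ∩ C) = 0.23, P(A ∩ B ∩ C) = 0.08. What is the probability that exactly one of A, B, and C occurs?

0.37

By inclusion–exclusion (exactly-one form):
P(exactly one) = 0.37 + 0.34 + 0.62 − 2·0.12 − 2·0.25 − 2·0.23 + 3·0.08 = 0.37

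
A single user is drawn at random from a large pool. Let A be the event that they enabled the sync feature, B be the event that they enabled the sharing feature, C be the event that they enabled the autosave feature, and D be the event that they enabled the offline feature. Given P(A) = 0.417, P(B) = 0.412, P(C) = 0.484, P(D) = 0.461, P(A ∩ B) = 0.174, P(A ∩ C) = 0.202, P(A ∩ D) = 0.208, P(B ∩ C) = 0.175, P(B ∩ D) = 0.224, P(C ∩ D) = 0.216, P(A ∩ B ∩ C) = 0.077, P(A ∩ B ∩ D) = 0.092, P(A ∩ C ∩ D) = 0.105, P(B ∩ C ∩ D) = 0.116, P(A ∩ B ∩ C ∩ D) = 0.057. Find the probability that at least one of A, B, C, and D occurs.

Inclusion–exclusion gives
P(A ∪ B ∪ C ∪ D) = 0.417 + 0.412 + 0.484 + 0.461 − 0.174 − 0.202 − 0.208 − 0.175 − 0.224 − 0.216 + 0.077 + 0.092 + 0.105 + 0.116 − 0.057 = 0.908

0.908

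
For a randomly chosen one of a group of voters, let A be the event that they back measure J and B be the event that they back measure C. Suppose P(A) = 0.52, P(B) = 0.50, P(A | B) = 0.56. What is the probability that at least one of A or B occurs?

P(A ∩ B) = P(B)·P(A|B) = 0.50 × 0.56 = 0.28
Inclusion–exclusion gives
P(A ∪ B) = 0.52 + 0.50 − 0.28 = 0.74

0.74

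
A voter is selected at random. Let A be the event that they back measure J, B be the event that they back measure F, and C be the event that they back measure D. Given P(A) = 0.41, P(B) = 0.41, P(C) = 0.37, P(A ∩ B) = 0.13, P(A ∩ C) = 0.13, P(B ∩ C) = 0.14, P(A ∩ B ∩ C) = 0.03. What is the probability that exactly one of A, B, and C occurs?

P(exactly one) = 0.41 + 0.41 + 0.37 − 2·0.13 − 2·0.13 − 2·0.14 + 3·0.03 = 0.48

0.48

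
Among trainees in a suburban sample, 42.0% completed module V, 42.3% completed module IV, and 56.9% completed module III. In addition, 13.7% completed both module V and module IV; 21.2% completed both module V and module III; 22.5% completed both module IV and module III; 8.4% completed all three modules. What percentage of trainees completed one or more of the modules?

P(≥1) = 42.0 + 42.3 + 56.9 − 13.7 − 21.2 − 22.5 + 8.4 = 92.2%

92.2%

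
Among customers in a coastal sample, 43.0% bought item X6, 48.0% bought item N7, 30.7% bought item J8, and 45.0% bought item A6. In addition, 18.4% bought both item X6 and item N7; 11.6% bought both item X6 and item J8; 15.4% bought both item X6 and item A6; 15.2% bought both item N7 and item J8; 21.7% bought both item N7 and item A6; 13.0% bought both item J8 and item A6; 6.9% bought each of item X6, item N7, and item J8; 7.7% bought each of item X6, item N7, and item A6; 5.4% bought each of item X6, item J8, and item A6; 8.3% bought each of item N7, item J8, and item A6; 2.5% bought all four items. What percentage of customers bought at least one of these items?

97.2%

By inclusion–exclusion:
P(union) = 43.0 + 48.0 + 30.7 + 45.0 − 18.4 − 11.6 − 15.4 − 15.2 − 21.7 − 13.0 + 6.9 + 7.7 + 5.4 + 8.3 − 2.5 = 97.2%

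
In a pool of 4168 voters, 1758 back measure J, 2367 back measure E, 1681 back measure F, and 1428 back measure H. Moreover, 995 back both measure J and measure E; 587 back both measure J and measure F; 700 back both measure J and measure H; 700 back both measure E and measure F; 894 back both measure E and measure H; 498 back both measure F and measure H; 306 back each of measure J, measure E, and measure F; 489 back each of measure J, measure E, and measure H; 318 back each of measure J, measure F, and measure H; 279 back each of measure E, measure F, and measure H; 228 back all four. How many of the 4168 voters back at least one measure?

By inclusion-exclusion,
N(≥1) = 1758 + 2367 + 1681 + 1428 − 995 − 587 − 700 − 700 − 894 − 498 + 306 + 489 + 318 + 279 − 228 = 4024

4024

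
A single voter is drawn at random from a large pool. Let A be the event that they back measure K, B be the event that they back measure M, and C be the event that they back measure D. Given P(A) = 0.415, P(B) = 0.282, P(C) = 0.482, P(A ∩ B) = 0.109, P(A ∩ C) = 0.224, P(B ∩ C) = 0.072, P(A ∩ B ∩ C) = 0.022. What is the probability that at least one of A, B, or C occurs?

0.796

Apply inclusion-exclusion:
P(A ∪ B ∪ C) = 0.415 + 0.282 + 0.482 − 0.109 − 0.224 − 0.072 + 0.022 = 0.796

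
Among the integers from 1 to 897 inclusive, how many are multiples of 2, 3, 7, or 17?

655

⌊897/2⌋ + ⌊897/3⌋ + ⌊897/7⌋ + ⌊897/17⌋ − ⌊897/6⌋ − ⌊897/14⌋ − ⌊897/34⌋ − ⌊897/21⌋ − ⌊897/51⌋ − ⌊897/119⌋ + ⌊897/42⌋ + ⌊897/102⌋ + ⌊897/238⌋ + ⌊897/357⌋ − ⌊897/714⌋ = 448 + 299 + 128 + 52 − 149 − 64 − 26 − 42 − 17 − 7 + 21 + 8 + 3 + 2 − 1 = 655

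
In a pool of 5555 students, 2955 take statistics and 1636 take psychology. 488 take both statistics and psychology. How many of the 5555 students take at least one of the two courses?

4103

Inclusion–exclusion gives
|at least one| = 2955 + 1636 − 488 = 4103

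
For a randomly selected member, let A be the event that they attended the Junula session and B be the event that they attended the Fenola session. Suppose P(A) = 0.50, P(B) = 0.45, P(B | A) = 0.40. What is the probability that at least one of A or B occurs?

0.75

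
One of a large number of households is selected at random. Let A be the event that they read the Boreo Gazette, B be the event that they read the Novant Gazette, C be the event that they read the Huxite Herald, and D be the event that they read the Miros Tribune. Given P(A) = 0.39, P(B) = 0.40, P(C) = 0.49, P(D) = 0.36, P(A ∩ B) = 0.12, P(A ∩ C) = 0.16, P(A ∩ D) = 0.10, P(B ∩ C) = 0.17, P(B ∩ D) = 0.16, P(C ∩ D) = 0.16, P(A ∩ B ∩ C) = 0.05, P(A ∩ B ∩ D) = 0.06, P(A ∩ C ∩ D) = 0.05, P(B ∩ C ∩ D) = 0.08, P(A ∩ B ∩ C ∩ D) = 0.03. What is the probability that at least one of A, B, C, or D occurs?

0.98

By inclusion–exclusion:
P(A ∪ B ∪ C ∪ D) = 0.39 + 0.40 + 0.49 + 0.36 − 0.12 − 0.16 − 0.10 − 0.17 − 0.16 − 0.16 + 0.05 + 0.06 + 0.05 + 0.08 − 0.03 = 0.98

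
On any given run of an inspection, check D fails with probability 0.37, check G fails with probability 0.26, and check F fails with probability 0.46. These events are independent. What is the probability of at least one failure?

0.748252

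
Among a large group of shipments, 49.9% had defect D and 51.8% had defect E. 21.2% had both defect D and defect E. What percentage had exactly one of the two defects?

59.3%

P(exactly one) = 49.9 + 51.8 − 2·21.2 = 59.3%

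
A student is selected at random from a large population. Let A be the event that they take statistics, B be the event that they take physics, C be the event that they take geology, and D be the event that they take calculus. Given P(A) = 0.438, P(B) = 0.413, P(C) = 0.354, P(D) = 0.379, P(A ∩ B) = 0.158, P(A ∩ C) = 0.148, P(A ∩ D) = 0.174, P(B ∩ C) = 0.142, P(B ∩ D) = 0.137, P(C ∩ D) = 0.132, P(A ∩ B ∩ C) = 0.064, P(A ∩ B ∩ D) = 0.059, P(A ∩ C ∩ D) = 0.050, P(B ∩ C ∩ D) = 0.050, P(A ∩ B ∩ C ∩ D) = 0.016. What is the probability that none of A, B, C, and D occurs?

P(A ∪ B ∪ C ∪ D) = 0.438 + 0.413 + 0.354 + 0.379 − 0.158 − 0.148 − 0.174 − 0.142 − 0.137 − 0.132 + 0.064 + 0.059 + 0.050 + 0.050 − 0.016 = 0.900
P(none) = 1 − 0.900 = 0.100

0.100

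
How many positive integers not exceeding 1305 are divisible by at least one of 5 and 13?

341

261 + 100 − 20 = 341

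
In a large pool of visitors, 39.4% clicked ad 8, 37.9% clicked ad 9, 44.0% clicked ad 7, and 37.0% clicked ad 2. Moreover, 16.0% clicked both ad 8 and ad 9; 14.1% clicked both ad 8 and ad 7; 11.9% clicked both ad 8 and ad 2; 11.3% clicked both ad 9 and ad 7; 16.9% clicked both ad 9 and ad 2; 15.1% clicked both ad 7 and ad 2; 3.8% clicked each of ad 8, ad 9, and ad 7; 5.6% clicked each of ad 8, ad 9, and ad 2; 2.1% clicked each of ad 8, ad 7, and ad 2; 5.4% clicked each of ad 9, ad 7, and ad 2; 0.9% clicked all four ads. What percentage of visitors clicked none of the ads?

P(at least one) = 39.4 + 37.9 + 44.0 + 37.0 − 16.0 − 14.1 − 11.9 − 11.3 − 16.9 − 15.1 + 3.8 + 5.6 + 2.1 + 5.4 − 0.9 = 89.0%
P(none) = 100% − 89.0% = 11.0%

11.0%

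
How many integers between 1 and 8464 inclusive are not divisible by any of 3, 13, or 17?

4903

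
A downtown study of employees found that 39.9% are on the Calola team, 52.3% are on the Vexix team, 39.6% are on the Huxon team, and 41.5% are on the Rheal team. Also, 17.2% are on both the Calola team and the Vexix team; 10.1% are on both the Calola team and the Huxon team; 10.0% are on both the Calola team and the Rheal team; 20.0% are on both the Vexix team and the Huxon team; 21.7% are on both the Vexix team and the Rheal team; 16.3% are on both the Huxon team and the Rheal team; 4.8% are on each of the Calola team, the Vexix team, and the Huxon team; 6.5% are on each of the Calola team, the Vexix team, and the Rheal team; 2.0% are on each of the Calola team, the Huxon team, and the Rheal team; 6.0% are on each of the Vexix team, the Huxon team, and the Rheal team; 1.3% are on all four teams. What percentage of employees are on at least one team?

96.0%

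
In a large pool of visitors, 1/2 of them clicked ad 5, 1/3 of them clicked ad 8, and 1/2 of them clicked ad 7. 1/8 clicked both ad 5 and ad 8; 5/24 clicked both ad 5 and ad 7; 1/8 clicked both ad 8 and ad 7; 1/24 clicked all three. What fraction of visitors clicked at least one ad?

P(≥1) = 1/2 + 1/3 + 1/2 − 1/8 − 5/24 − 1/8 + 1/24 = 11/12

11/12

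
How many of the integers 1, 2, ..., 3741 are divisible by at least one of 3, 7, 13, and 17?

1884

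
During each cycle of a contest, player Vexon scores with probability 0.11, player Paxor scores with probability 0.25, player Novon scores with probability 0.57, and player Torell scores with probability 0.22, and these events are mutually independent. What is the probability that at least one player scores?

P(none) = (1 − 0.11) × (1 − 0.25) × (1 − 0.57) × (1 − 0.22) = 0.89 × 0.75 × 0.43 × 0.78 = 0.2238795
P(at least one) = 1 − 0.2238795 = 0.7761205

0.7761205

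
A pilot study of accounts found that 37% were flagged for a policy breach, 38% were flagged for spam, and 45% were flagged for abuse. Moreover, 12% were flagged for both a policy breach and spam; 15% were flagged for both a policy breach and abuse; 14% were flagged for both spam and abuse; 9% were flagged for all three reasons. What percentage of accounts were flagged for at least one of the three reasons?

Using inclusion–exclusion:
P(at least one) = 37 + 38 + 45 − 12 − 15 − 14 + 9 = 88%

88%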